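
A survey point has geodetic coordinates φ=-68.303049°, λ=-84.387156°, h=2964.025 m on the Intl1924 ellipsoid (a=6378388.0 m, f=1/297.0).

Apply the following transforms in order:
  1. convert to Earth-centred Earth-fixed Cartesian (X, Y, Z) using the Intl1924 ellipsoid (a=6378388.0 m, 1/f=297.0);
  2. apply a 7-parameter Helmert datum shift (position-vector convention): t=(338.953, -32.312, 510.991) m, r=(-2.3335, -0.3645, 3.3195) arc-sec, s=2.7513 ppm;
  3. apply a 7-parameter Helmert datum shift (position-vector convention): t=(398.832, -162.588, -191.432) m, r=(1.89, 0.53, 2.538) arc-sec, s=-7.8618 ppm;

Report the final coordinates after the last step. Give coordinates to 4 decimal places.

start: φ=-68.303049°, λ=-84.387156°, h=2964.025 m
→ ECEF (a=6378388.000, f=1/297.0): X=231413.0558, Y=-2354697.5816, Z=-5906563.0253
→ Helmert 7p (PV): X=231800.9784, Y=-2354799.4698, Z=-5906041.2371
→ Helmert 7p (PV): X=232211.7871, Y=-2354886.5761, Z=-5906208.4094

X=232211.7871 m, Y=-2354886.5761 m, Z=-5906208.4094 m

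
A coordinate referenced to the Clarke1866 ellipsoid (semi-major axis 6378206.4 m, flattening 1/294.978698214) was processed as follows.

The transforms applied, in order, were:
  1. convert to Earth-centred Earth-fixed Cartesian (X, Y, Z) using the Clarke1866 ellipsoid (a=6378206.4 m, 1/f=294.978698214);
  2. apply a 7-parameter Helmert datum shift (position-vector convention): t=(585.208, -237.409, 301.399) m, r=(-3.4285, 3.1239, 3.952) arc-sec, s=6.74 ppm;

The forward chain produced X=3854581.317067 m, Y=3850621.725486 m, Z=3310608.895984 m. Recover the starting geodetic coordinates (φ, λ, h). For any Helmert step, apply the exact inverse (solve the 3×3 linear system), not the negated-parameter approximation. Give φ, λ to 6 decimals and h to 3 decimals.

start: X=3854581.3171, Y=3850621.7255, Z=3310608.8960 m
→ Helmert⁻¹: X=3853993.7757, Y=3850704.3129, Z=3310407.5605
→ geod (Bowring, a=6378206.400): φ=31.45710300°, λ=44.97553800°, h=2596.1530 m

φ=31.457103°, λ=44.975538°, h=2596.153 m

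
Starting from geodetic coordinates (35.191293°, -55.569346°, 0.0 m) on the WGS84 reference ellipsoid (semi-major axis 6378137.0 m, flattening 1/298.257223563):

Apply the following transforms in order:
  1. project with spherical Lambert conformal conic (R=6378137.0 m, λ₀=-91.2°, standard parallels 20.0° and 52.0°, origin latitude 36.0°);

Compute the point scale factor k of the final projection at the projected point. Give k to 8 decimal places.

start: φ=35.191293°, λ=-55.569346°, h=0.000 m
→ into lcc (λ₀=-91.2°): φ=35.19129300°, λ−λ₀=35.63065400°
scale k = 0.96134914

0.96134914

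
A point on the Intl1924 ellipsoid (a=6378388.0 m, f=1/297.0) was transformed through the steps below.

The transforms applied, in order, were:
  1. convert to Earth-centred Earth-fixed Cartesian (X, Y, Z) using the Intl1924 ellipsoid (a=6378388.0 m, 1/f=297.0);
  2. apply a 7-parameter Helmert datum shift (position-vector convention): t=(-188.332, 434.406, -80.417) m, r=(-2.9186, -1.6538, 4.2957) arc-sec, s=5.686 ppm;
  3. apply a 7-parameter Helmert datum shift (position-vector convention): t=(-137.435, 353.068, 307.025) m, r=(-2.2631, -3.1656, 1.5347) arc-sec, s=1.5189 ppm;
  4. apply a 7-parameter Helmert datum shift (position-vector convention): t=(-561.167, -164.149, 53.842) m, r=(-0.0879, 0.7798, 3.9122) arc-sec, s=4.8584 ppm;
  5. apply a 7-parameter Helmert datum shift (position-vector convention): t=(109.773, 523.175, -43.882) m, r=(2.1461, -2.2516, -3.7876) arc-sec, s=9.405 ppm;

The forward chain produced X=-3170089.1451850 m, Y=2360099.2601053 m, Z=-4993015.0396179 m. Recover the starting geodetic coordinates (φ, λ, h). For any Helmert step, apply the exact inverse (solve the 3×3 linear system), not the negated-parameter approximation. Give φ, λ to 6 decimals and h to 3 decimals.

start: X=-3170089.1452, Y=2360099.2601, Z=-4993015.0396 m
→ Helmert⁻¹: X=-3170266.9317, Y=2359443.7293, Z=-4992914.1414
→ Helmert⁻¹: X=-3169626.7335, Y=2359658.6601, Z=-4992954.7031
→ Helmert⁻¹: X=-3169543.5612, Y=2359380.3756, Z=-4993179.6133
→ Helmert⁻¹: X=-3169328.1112, Y=2359069.2116, Z=-4993012.0142
→ geod (Bowring, a=6378388.000): φ=-51.83357600°, λ=143.33808100°, h=1948.7460 m

φ=-51.833576°, λ=143.338081°, h=1948.746 m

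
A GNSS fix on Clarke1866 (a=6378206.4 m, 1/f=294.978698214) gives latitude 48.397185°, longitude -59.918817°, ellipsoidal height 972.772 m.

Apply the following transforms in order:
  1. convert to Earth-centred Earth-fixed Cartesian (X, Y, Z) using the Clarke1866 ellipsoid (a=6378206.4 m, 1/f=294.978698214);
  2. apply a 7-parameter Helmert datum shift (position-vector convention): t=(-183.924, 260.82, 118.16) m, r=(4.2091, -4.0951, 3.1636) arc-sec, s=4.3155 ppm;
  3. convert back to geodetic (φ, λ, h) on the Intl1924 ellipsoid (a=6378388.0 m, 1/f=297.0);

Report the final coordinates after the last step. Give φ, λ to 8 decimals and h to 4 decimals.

φ=48.39827674°, λ=-59.92007864°, h=613.9623 m

start: φ=48.397185°, λ=-59.918817°, h=972.772 m
→ ECEF (a=6378206.400, f=1/294.978698214): X=2126992.7718, Y=-3672034.0177, Z=4746837.3137
→ Helmert 7p (PV): X=2126780.1049, Y=-3671853.2871, Z=4746943.2544
→ geod (Bowring, a=6378388.000): φ=48.39827674°, λ=-59.92007864°, h=613.9623 m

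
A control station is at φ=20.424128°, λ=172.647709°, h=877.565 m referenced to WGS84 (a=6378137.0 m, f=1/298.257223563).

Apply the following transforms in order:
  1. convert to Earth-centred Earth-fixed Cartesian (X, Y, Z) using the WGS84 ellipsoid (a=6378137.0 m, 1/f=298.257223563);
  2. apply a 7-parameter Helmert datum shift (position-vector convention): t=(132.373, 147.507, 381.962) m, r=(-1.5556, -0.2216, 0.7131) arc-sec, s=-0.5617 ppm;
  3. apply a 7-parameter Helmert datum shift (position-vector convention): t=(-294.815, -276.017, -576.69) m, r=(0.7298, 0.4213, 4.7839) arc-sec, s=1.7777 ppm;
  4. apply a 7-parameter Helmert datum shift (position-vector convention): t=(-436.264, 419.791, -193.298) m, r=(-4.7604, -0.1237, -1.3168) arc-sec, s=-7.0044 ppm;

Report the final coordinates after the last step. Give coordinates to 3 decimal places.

X=-5931844.741 m, Y=765541.859 m, Z=2211646.074 m

start: φ=20.424128°, λ=172.647709°, h=877.565 m
→ ECEF (a=6378137.000, f=1/298.257223563): X=-5931265.6697, Y=765315.3032, Z=2212065.4369
→ Helmert 7p (PV): X=-5931134.9875, Y=765458.5576, Z=2212434.0124
→ Helmert 7p (PV): X=-5931453.5807, Y=765038.5123, Z=2211876.0782
→ Helmert 7p (PV): X=-5931844.7409, Y=765541.8587, Z=2211646.0739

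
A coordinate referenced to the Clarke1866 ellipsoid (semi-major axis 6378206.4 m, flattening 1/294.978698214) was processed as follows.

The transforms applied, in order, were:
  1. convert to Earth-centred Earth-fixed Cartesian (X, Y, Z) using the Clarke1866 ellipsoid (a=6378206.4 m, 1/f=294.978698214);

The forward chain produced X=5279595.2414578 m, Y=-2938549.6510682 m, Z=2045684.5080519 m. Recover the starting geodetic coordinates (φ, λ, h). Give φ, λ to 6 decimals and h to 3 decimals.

start: X=5279595.2415, Y=-2938549.6511, Z=2045684.5081 m
→ geod (Bowring, a=6378206.400): φ=18.82257500°, λ=-29.09970700°, h=3214.2330 m

φ=18.822575°, λ=-29.099707°, h=3214.233 m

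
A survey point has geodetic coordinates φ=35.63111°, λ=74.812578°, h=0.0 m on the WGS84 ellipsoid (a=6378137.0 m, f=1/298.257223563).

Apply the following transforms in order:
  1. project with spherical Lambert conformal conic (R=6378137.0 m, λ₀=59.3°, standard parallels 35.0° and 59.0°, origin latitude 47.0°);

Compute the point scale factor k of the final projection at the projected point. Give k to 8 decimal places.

start: φ=35.631110°, λ=74.812578°, h=0.000 m
→ into lcc (λ₀=59.3°): φ=35.63111000°, λ−λ₀=15.51257800°
scale k = 0.99785880

0.99785880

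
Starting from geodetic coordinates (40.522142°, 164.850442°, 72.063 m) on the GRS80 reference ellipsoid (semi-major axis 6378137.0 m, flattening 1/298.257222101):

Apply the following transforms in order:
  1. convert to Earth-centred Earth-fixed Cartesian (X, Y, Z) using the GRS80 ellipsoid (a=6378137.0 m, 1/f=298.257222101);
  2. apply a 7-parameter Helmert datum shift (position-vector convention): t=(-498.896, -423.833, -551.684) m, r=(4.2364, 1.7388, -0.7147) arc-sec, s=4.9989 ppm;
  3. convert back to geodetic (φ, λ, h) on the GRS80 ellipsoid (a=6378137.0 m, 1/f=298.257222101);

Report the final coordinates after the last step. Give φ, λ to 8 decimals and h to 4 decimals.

φ=40.51696932°, λ=164.85746650°, h=27.6492 m

start: φ=40.522142°, λ=164.850442°, h=72.063 m
→ ECEF (a=6378137.000, f=1/298.257222101): X=-4686556.4307, Y=1268879.7457, Z=4122276.0485
→ Helmert 7p (PV): X=-4687039.6070, Y=1268393.8282, Z=4121810.5401
→ geod (Bowring, a=6378137.000): φ=40.51696932°, λ=164.85746650°, h=27.6492 m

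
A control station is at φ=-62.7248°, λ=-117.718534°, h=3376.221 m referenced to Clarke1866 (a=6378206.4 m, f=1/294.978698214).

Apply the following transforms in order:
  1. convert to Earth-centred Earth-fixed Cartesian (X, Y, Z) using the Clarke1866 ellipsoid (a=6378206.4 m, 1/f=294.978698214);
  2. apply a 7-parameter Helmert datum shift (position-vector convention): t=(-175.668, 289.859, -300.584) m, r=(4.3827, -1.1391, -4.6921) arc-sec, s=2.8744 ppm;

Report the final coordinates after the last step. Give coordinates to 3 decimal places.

start: φ=-62.724800°, λ=-117.718534°, h=3376.221 m
→ ECEF (a=6378206.400, f=1/294.978698214): X=-1363896.7214, Y=-2595799.8757, Z=-5648793.5951
→ Helmert 7p (PV): X=-1364104.1635, Y=-2595366.4266, Z=-5649173.1036

X=-1364104.163 m, Y=-2595366.427 m, Z=-5649173.104 m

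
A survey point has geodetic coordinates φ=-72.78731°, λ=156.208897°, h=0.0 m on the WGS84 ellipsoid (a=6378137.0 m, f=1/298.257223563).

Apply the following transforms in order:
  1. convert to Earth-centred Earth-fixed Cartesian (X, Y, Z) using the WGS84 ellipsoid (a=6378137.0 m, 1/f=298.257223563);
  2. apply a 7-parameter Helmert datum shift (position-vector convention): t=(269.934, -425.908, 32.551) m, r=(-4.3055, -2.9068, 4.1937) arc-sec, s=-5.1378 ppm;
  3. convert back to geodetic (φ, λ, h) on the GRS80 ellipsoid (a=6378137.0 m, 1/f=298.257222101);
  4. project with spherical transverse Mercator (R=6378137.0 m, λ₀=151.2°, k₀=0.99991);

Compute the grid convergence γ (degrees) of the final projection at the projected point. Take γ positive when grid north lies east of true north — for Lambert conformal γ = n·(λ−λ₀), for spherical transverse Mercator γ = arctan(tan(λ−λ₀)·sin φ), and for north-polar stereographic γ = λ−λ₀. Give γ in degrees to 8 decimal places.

-4.79734670

start: φ=-72.787310°, λ=156.208897°, h=0.000 m
→ ECEF (a=6378137.000, f=1/298.257223563): X=-1732326.4258, Y=763725.6861, Z=-6070260.4907
→ Helmert 7p (PV): X=-1731977.5740, Y=763133.9255, Z=-6070237.1064
→ geod (Bowring, a=6378137.000): φ=-72.79202340°, λ=156.22102871°, h=-187.4037 m
→ into tm (λ₀=151.2°): φ=-72.79202340°, λ−λ₀=5.02102871°
convergence γ = -4.79734670°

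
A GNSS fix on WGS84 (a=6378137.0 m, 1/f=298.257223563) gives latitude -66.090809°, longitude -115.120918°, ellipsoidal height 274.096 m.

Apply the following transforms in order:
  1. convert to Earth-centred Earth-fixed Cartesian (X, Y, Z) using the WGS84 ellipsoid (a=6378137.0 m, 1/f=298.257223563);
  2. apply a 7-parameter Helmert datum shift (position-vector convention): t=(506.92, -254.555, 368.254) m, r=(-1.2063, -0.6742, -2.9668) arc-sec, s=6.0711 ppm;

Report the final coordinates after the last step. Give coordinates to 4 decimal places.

start: φ=-66.090809°, λ=-115.120918°, h=274.096 m
→ ECEF (a=6378137.000, f=1/298.257223563): X=-1100533.2023, Y=-2347155.6976, Z=-5808309.3913
→ Helmert 7p (PV): X=-1100047.7389, Y=-2347442.6418, Z=-5807966.2704

X=-1100047.7389 m, Y=-2347442.6418 m, Z=-5807966.2704 m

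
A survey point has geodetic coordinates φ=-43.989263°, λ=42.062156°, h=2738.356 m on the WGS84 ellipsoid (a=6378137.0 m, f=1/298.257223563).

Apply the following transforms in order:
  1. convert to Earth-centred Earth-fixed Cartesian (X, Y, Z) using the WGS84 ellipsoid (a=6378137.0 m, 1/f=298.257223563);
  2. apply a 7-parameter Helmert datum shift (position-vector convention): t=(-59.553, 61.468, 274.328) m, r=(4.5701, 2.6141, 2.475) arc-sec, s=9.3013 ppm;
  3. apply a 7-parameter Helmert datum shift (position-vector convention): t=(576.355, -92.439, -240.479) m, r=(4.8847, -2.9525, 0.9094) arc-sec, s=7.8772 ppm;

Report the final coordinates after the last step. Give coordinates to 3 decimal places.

X=3414376.675 m, Y=3080831.965 m, Z=-4409030.286 m

start: φ=-43.989263°, λ=42.062156°, h=2738.356 m
→ ECEF (a=6378137.000, f=1/298.257223563): X=3413844.5466, Y=3080551.8983, Z=-4409135.2072
→ Helmert 7p (PV): X=3413723.9027, Y=3080780.6748, Z=-4408876.9009
→ Helmert 7p (PV): X=3414376.6751, Y=3080831.9651, Z=-4409030.2860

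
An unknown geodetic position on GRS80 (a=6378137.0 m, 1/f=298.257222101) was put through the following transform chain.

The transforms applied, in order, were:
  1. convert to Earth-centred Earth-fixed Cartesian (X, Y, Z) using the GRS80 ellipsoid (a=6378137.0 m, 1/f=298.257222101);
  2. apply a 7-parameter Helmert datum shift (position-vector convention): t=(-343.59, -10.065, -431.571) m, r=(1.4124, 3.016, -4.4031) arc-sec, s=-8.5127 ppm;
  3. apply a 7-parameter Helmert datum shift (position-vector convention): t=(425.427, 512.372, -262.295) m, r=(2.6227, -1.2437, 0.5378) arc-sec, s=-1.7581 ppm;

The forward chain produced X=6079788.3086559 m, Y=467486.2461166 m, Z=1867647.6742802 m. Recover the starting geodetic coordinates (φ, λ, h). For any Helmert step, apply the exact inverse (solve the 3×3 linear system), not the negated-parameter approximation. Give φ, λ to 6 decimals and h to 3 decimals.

start: X=6079788.3087, Y=467486.2461, Z=1867647.6743 m
→ Helmert⁻¹: X=6079386.0499, Y=466982.5945, Z=1867870.6590
→ Helmert⁻¹: X=6079744.1036, Y=467139.2121, Z=1868403.8336
→ geod (Bowring, a=6378137.000): φ=17.14382900°, λ=4.39370800°, h=1201.7560 m

φ=17.143829°, λ=4.393708°, h=1201.756 m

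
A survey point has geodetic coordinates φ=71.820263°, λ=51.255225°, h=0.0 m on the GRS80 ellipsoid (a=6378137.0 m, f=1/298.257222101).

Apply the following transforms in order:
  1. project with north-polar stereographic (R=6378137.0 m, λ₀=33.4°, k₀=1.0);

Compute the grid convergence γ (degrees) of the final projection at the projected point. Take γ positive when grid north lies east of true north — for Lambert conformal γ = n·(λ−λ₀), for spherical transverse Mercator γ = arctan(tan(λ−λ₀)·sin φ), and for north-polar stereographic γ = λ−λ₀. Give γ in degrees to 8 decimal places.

start: φ=71.820263°, λ=51.255225°, h=0.000 m
→ into stereo (λ₀=33.4°): φ=71.82026300°, λ−λ₀=17.85522500°
convergence γ = 17.85522500°

17.85522500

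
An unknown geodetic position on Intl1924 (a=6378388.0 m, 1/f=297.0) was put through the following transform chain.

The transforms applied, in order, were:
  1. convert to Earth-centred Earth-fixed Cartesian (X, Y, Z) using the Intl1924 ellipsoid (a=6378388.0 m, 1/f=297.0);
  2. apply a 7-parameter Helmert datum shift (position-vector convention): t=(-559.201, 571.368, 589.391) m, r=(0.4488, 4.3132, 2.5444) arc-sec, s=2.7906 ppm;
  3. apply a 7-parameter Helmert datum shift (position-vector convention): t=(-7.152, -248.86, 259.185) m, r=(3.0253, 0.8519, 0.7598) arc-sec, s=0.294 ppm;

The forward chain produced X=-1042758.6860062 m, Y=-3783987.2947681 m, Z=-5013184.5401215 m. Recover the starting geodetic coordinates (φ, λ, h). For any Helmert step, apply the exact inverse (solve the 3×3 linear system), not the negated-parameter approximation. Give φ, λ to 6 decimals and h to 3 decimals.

φ=-52.131476°, λ=-105.396287°, h=2640.480 m

start: X=-1042758.6860, Y=-3783987.2948, Z=-5013184.5401 m
→ Helmert⁻¹: X=-1042744.4596, Y=-3783807.0130, Z=-5013391.0605
→ Helmert⁻¹: X=-1042124.1854, Y=-3784365.8748, Z=-5013980.0172
→ geod (Bowring, a=6378388.000): φ=-52.13147600°, λ=-105.39628700°, h=2640.4800 m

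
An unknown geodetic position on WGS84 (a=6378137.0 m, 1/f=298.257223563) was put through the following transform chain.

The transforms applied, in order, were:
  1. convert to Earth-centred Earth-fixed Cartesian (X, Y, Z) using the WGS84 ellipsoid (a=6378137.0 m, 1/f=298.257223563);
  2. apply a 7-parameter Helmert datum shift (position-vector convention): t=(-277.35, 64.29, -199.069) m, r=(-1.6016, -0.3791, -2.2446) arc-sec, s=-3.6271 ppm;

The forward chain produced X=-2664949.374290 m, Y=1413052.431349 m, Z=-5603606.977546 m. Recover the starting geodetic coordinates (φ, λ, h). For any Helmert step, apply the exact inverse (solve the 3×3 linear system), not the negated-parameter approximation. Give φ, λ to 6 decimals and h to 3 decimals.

start: X=-2664949.3743, Y=1413052.4313, Z=-5603606.9775 m
→ Helmert⁻¹: X=-2664707.3646, Y=1413007.7780, Z=-5603412.3635
→ geod (Bowring, a=6378137.000): φ=-61.86788500°, λ=152.06444500°, h=2068.7740 m

φ=-61.867885°, λ=152.064445°, h=2068.774 m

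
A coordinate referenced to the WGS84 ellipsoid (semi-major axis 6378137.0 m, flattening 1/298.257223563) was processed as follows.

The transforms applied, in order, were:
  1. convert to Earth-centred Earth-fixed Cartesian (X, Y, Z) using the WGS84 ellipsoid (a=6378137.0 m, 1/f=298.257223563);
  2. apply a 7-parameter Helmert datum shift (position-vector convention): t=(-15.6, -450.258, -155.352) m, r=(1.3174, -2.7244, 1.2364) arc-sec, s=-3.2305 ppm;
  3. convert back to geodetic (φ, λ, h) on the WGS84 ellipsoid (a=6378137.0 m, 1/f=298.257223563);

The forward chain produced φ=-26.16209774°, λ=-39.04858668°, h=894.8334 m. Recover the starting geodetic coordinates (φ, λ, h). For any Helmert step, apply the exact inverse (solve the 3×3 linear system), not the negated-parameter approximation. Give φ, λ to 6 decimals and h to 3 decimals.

φ=-26.162278°, λ=-39.045706°, h=603.326 m

start: φ=-26.162098°, λ=-39.048587°, h=894.833 m
→ ECEF (a=6378137.000, f=1/298.257223563): X=4449389.0955, Y=-3609295.8043, Z=-2795586.4908
→ Helmert⁻¹: X=4449360.5133, Y=-3608901.7298, Z=-2795475.8880
→ geod (Bowring, a=6378137.000): φ=-26.16227800°, λ=-39.04570600°, h=603.3260 m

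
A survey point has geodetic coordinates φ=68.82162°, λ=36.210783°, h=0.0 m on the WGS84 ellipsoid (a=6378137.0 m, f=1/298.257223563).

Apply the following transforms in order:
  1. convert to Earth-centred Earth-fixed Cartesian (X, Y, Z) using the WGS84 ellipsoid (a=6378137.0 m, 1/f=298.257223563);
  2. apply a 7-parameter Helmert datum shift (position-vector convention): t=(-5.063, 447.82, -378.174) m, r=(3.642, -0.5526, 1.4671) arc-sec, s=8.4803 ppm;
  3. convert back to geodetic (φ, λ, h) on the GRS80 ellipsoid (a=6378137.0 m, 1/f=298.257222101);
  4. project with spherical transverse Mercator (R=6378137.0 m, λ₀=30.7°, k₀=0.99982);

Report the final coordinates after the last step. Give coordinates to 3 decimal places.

start: φ=68.821620°, λ=36.210783°, h=0.000 m
→ ECEF (a=6378137.000, f=1/298.257223563): X=1864614.3021, Y=1365230.3371, Z=5924813.2369
→ Helmert 7p (PV): X=1864599.4678, Y=1365598.3824, Z=5924514.4085
→ geod (Bowring, a=6378137.000): φ=68.81893443°, λ=36.21836200°, h=-204.4053 m
→ tm (R=6378137.0, λ₀=30.7°): E=221663.4877, N=7669472.9502

E=221663.488 m, N=7669472.950 m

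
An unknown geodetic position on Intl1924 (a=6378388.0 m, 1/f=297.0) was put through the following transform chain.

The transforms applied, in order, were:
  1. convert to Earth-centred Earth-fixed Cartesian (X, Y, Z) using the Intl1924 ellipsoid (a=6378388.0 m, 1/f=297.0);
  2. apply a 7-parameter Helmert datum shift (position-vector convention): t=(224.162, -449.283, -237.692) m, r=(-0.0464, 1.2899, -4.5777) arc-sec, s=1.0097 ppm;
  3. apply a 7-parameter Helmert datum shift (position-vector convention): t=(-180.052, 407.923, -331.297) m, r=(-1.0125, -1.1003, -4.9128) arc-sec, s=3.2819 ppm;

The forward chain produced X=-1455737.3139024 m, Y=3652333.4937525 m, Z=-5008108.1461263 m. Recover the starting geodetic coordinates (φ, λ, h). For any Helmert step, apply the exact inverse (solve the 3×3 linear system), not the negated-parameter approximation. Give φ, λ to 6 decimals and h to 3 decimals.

start: X=-1455737.3139, Y=3652333.4938, Z=-5008108.1461 m
→ Helmert⁻¹: X=-1455666.1790, Y=3651903.4962, Z=-5007734.7228
→ Helmert⁻¹: X=-1455938.6131, Y=3652317.9058, Z=-5007500.2580
→ geod (Bowring, a=6378388.000): φ=-52.04903600°, λ=111.73391400°, h=1573.7810 m

φ=-52.049036°, λ=111.733914°, h=1573.781 m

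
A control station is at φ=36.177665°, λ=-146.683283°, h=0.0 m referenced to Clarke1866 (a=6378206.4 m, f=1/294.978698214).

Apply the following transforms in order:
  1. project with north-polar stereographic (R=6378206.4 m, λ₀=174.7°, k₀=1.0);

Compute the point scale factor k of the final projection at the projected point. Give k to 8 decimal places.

start: φ=36.177665°, λ=-146.683283°, h=0.000 m
→ into stereo (λ₀=174.7°): φ=36.17766500°, λ−λ₀=38.61671700°
scale k = 1.25763142

1.25763142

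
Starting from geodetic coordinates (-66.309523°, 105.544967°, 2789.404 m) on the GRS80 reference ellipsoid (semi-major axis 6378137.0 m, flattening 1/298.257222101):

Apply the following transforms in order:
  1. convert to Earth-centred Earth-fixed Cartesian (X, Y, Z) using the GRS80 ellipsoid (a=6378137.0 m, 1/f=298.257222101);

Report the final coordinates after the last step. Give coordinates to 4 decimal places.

start: φ=-66.309523°, λ=105.544967°, h=2789.404 m
→ ECEF (a=6378137.000, f=1/298.257222101): X=-689027.8518, Y=2477003.5380, Z=-5820455.1000

X=-689027.8518 m, Y=2477003.5380 m, Z=-5820455.1000 m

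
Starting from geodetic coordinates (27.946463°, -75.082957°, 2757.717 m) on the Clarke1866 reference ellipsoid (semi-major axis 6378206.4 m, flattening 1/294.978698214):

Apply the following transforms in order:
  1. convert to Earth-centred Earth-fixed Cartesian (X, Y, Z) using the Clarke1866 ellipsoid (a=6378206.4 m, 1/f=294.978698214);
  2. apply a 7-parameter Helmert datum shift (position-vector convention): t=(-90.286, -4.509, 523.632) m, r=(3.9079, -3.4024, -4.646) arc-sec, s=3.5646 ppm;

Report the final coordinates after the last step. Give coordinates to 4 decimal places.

start: φ=27.946463°, λ=-75.082957°, h=2757.717 m
→ ECEF (a=6378206.400, f=1/294.978698214): X=1452119.4808, Y=-5450940.5341, Z=2972392.3263
→ Helmert 7p (PV): X=1451862.5605, Y=-5451053.4971, Z=2972847.2329

X=1451862.5605 m, Y=-5451053.4971 m, Z=2972847.2329 m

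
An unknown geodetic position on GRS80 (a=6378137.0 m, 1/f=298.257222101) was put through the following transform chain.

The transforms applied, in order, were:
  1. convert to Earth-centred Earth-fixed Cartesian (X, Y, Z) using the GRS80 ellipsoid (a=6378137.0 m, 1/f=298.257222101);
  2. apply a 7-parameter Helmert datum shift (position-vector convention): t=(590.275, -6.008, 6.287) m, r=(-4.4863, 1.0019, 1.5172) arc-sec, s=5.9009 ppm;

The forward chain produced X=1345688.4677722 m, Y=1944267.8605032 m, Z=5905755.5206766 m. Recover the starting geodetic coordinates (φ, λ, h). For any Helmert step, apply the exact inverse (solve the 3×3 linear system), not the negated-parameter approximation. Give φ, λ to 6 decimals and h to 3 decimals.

start: X=1345688.4678, Y=1944267.8605, Z=5905755.5207 m
→ Helmert⁻¹: X=1345075.8694, Y=1944124.0503, Z=5905763.2032
→ geod (Bowring, a=6378137.000): φ=68.31621800°, λ=55.32190700°, h=1665.9090 m

φ=68.316218°, λ=55.321907°, h=1665.909 m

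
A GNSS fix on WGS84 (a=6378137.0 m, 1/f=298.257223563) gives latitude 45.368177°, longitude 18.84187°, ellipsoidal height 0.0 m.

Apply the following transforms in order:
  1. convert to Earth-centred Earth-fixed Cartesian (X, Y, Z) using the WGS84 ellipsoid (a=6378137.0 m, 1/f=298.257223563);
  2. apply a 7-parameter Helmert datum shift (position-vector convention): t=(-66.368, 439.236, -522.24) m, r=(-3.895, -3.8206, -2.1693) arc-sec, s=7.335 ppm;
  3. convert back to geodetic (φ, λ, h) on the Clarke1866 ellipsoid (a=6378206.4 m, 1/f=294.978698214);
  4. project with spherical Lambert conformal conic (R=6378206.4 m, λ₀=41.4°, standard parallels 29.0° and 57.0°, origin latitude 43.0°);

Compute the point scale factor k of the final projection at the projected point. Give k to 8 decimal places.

start: φ=45.368177°, λ=18.841870°, h=0.000 m
→ ECEF (a=6378137.000, f=1/298.257223563): X=4248038.6147, Y=1449615.2703, Z=4516188.2826
→ Helmert 7p (PV): X=4247934.9989, Y=1450105.7440, Z=4515750.4809
→ geod (Bowring, a=6378206.400): φ=45.36716353°, λ=18.84822239°, h=-218.2592 m
→ into lcc (λ₀=41.4°): φ=45.36716353°, λ−λ₀=-22.55177761°
scale k = 0.97060521

0.97060521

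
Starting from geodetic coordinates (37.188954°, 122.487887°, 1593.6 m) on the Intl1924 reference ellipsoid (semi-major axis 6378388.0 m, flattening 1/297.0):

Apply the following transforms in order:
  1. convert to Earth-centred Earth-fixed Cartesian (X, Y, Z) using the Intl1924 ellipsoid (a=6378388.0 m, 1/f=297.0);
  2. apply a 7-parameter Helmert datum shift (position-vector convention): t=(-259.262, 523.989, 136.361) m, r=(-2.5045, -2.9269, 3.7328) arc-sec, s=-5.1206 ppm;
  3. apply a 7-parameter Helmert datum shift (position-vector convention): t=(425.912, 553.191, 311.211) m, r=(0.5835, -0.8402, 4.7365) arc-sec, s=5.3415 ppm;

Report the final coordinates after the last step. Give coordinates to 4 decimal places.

start: φ=37.188954°, λ=122.487887°, h=1593.600 m
→ ECEF (a=6378388.000, f=1/297.0): X=-2733325.1595, Y=4292463.3913, Z=3835144.5003
→ Helmert 7p (PV): X=-2733702.5266, Y=4292962.5019, Z=3835170.3178
→ Helmert 7p (PV): X=-2733405.4196, Y=4293464.9996, Z=3835503.0232

X=-2733405.4196 m, Y=4293464.9996 m, Z=3835503.0232 m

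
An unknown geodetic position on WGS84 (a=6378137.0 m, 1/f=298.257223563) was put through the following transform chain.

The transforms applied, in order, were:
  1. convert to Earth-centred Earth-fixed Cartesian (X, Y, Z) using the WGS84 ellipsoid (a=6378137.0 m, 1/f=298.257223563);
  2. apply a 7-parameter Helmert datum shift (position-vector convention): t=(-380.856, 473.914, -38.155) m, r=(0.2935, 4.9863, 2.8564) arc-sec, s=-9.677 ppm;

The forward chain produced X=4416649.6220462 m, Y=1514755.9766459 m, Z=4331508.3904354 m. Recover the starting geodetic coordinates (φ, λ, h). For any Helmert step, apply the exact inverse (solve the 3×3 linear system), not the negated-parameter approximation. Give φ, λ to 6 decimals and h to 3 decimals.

φ=43.043637°, λ=18.922849°, h=948.127 m

start: X=4416649.6220, Y=1514755.9766, Z=4331508.3904 m
→ Helmert⁻¹: X=4416989.4761, Y=1514241.7128, Z=4331693.0850
→ geod (Bowring, a=6378137.000): φ=43.04363700°, λ=18.92284900°, h=948.1270 m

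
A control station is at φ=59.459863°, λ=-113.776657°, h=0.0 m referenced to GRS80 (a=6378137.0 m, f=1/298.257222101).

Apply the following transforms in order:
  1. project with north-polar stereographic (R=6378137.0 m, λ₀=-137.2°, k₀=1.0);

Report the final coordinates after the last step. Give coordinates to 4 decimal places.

start: φ=59.459863°, λ=-113.776657°, h=0.000 m
→ stereo (R=6378137.0, λ₀=-137.2°): E=1384393.4068, N=-3195571.8396

E=1384393.4068 m, N=-3195571.8396 m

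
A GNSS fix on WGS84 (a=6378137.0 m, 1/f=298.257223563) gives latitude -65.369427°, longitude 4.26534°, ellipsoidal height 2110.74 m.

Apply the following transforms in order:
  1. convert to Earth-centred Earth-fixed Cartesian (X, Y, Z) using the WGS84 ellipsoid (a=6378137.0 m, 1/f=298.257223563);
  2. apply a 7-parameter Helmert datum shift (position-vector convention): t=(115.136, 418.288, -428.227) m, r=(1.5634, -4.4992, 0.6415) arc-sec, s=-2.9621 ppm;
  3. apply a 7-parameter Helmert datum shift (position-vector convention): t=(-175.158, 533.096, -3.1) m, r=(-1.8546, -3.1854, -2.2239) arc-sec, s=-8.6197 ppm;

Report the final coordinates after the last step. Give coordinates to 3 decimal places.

start: φ=-65.369427°, λ=4.265340°, h=2110.740 m
→ ECEF (a=6378137.000, f=1/298.257223563): X=2659067.1204, Y=198318.6879, Z=-5776915.4590
→ Helmert 7p (PV): X=2659299.7732, Y=198788.4448, Z=-5777267.0697
→ Helmert 7p (PV): X=2659193.0551, Y=199239.2106, Z=-5777181.0909

X=2659193.055 m, Y=199239.211 m, Z=-5777181.091 m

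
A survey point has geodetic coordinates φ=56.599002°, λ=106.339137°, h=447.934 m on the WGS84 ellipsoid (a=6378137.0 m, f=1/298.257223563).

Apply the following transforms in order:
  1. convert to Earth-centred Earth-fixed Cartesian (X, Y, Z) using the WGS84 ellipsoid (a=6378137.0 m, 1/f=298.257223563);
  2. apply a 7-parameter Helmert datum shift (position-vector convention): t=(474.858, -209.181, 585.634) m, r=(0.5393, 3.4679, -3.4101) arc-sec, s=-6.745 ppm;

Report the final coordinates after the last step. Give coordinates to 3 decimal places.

X=-989515.473 m, Y=3377226.280 m, Z=5302398.436 m

start: φ=56.599002°, λ=106.339137°, h=447.934 m
→ ECEF (a=6378137.000, f=1/298.257223563): X=-990141.9852, Y=3377455.7346, Z=5301823.0849
→ Helmert 7p (PV): X=-989515.4727, Y=3377226.2802, Z=5302398.4357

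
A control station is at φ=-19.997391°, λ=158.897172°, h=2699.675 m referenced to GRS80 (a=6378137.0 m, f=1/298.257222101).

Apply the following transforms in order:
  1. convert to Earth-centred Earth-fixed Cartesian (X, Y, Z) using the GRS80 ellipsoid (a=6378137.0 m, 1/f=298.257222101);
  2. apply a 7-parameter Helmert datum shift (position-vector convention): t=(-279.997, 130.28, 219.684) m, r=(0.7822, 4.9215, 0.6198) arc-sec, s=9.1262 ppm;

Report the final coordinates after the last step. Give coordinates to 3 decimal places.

start: φ=-19.997391°, λ=158.897172°, h=2699.675 m
→ ECEF (a=6378137.000, f=1/298.257222101): X=-5596189.1287, Y=2159707.0174, Z=-2168348.6042
→ Helmert 7p (PV): X=-5596578.4249, Y=2159848.4142, Z=-2168006.9920

X=-5596578.425 m, Y=2159848.414 m, Z=-2168006.992 m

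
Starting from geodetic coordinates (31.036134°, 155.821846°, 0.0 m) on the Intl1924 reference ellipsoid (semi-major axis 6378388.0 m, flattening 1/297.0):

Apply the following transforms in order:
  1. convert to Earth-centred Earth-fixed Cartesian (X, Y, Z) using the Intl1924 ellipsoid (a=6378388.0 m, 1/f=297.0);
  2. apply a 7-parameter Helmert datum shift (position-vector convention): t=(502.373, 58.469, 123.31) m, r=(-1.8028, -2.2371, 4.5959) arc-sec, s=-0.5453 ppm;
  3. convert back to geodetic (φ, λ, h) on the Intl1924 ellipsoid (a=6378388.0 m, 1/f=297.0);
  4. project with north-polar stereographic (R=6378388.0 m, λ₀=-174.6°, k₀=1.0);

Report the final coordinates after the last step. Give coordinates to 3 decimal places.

start: φ=31.036134°, λ=155.821846°, h=0.000 m
→ ECEF (a=6378388.000, f=1/297.0): X=-4990299.9657, Y=2240443.0914, Z=3269374.6794
→ Helmert 7p (PV): X=-4989880.2509, Y=2240417.7222, Z=3269422.5010
→ geod (Bowring, a=6378388.000): φ=31.03833253°, λ=155.82028773°, h=-312.3223 m
→ stereo (R=6378388.0, λ₀=-174.6°): E=-3559991.5380, N=-6271888.2766

E=-3559991.538 m, N=-6271888.277 m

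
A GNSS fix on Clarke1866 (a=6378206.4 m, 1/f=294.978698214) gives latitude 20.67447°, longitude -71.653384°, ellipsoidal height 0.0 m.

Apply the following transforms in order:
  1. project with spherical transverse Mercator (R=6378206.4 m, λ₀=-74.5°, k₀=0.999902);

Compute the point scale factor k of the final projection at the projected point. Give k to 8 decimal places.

1.00098311

start: φ=20.674470°, λ=-71.653384°, h=0.000 m
→ into tm (λ₀=-74.5°): φ=20.67447000°, λ−λ₀=2.84661600°
scale k = 1.00098311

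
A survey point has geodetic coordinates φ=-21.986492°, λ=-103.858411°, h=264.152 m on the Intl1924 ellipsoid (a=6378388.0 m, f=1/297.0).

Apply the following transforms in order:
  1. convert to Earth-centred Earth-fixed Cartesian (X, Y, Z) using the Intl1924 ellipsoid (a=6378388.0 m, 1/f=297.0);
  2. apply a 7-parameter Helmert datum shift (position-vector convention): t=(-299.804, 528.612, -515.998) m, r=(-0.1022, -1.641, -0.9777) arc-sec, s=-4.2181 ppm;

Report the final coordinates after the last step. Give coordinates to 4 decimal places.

X=-1417690.1118 m, Y=-5744720.7438 m, Z=-2373669.8205 m

start: φ=-21.986492°, λ=-103.858411°, h=264.152 m
→ ECEF (a=6378388.000, f=1/297.0): X=-1417387.9341, Y=-5745279.1326, Z=-2373155.4030
→ Helmert 7p (PV): X=-1417690.1118, Y=-5744720.7438, Z=-2373669.8205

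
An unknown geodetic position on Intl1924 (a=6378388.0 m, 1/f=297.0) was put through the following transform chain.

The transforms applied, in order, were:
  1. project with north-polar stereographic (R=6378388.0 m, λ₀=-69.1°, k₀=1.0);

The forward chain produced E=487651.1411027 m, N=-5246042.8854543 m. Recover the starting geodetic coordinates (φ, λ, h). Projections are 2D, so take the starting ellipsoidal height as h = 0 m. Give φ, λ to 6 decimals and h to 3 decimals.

start: E=487651.1411, N=-5246042.8855 m
→ stereo⁻¹: φ=45.11790000°, λ=-63.78927500°

φ=45.117900°, λ=-63.789275°, h=0.000 m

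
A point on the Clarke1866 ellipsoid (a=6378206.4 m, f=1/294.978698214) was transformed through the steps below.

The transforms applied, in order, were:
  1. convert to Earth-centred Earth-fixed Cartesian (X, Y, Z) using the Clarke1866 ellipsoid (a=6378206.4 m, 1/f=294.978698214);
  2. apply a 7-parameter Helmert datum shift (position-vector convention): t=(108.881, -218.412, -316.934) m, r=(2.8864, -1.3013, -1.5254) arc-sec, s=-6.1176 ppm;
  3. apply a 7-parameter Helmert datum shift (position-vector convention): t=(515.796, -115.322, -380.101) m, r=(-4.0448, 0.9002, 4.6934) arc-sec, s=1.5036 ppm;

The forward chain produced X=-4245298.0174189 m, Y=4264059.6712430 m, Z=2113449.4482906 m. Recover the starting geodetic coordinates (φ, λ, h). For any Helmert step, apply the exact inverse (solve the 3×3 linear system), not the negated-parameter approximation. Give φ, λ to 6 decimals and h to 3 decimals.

start: X=-4245298.0174, Y=4264059.6712, Z=2113449.4483 m
→ Helmert⁻¹: X=-4245719.6259, Y=4264223.7369, Z=2113891.4617
→ Helmert⁻¹: X=-4245872.6804, Y=4264466.4228, Z=2114188.4409
→ geod (Bowring, a=6378206.400): φ=19.47968900°, λ=134.87481800°, h=2494.9830 m

φ=19.479689°, λ=134.874818°, h=2494.983 m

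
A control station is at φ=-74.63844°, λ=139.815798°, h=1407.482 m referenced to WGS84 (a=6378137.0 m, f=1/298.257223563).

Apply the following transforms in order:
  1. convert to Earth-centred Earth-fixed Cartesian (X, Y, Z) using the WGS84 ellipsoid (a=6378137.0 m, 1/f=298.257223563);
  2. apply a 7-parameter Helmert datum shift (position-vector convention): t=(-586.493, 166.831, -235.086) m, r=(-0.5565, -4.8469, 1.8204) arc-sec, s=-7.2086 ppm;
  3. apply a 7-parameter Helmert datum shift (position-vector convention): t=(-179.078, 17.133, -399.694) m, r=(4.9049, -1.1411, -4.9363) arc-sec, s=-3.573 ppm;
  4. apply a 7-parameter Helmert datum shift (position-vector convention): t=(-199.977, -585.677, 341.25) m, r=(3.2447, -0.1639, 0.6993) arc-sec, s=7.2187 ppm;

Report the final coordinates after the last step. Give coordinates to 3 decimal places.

start: φ=-74.638440°, λ=139.815798°, h=1407.482 m
→ ECEF (a=6378137.000, f=1/298.257223563): X=-1295152.5322, Y=1093876.7573, Z=-6129555.0311
→ Helmert 7p (PV): X=-1295595.3090, Y=1094007.7352, Z=-6129779.3167
→ Helmert 7p (PV): X=-1295709.6652, Y=1094197.7286, Z=-6130138.2614
→ Helmert 7p (PV): X=-1295917.8341, Y=1093711.9898, Z=-6129825.0800

X=-1295917.834 m, Y=1093711.990 m, Z=-6129825.080 m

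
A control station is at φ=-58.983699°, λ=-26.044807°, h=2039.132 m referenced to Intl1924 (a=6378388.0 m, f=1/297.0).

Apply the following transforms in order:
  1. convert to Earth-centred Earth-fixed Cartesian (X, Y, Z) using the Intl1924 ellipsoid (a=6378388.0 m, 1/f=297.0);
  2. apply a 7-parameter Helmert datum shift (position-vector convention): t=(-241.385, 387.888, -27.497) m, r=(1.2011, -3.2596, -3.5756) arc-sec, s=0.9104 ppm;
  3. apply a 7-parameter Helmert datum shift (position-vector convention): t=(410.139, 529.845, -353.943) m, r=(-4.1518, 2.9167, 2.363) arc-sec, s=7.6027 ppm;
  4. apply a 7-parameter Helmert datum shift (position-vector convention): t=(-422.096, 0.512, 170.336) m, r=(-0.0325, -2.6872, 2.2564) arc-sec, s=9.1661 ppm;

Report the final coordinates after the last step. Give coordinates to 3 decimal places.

X=2961057.764 m, Y=-1446298.600 m, Z=-5445107.272 m

start: φ=-58.983699°, λ=-26.044807°, h=2039.132 m
→ ECEF (a=6378388.000, f=1/297.0): X=2961171.4522, Y=-1447127.5074, Z=-5444864.3322
→ Helmert 7p (PV): X=2960993.7222, Y=-1446760.5629, Z=-5444858.4176
→ Helmert 7p (PV): X=2961365.9533, Y=-1446317.3929, Z=-5445266.5053
→ Helmert 7p (PV): X=2961057.7645, Y=-1446298.6003, Z=-5445107.2725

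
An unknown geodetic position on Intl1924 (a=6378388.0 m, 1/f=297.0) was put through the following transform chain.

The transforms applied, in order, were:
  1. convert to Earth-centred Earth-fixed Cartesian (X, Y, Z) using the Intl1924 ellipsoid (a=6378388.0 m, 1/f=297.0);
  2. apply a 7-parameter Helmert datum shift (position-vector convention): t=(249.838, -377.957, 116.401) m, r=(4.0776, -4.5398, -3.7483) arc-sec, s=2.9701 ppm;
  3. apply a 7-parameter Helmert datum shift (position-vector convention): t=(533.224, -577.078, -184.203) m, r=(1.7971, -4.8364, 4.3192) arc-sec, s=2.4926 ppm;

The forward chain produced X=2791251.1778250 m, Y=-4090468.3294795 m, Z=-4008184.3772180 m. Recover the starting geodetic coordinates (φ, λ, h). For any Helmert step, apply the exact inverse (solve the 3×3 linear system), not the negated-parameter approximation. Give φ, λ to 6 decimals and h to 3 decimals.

φ=-39.182298°, λ=-55.695080°, h=22.153 m

start: X=2791251.1778, Y=-4090468.3295, Z=-4008184.3772 m
→ Helmert⁻¹: X=2790531.3752, Y=-4089974.4112, Z=-4008019.9807
→ Helmert⁻¹: X=2790259.3507, Y=-4089612.8376, Z=-4008105.0430
→ geod (Bowring, a=6378388.000): φ=-39.18229800°, λ=-55.69508000°, h=22.1530 m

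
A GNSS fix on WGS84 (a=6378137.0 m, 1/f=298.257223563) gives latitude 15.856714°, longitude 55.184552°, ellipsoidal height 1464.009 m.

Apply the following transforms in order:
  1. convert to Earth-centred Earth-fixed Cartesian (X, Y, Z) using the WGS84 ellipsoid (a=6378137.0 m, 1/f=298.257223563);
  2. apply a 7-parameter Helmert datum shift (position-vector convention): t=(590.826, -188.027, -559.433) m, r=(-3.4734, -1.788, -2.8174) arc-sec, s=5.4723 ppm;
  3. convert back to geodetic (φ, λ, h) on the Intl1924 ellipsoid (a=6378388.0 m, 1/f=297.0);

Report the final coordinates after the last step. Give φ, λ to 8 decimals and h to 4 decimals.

φ=15.85132081°, λ=55.17851045°, h=1277.8096 m

start: φ=15.856714°, λ=55.184552°, h=1464.009 m
→ ECEF (a=6378137.000, f=1/298.257223563): X=3504614.6250, Y=5039579.6953, Z=1731881.0587
→ Helmert 7p (PV): X=3505278.4531, Y=5039400.5403, Z=1731276.6183
→ geod (Bowring, a=6378388.000): φ=15.85132081°, λ=55.17851045°, h=1277.8096 m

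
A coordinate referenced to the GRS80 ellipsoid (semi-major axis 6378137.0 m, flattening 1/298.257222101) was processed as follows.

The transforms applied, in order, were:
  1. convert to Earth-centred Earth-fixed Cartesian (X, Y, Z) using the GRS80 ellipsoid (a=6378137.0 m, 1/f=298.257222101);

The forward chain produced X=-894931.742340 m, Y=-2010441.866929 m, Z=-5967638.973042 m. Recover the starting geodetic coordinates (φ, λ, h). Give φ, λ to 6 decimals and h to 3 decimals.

start: X=-894931.7423, Y=-2010441.8669, Z=-5967638.9730 m
→ geod (Bowring, a=6378137.000): φ=-69.88258800°, λ=-113.99584600°, h=1162.4950 m

φ=-69.882588°, λ=-113.995846°, h=1162.495 m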